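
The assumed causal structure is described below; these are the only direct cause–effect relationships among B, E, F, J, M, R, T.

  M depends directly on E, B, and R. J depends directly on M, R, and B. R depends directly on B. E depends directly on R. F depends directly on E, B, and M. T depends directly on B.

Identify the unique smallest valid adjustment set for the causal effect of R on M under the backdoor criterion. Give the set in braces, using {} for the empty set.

{B}

Variables eligible for adjustment (non-descendants of R, excluding R and M): {B, T}.
Backdoor paths from R to M:
  P1: R <- B -> M
  P2: R <- B -> F <- E -> M
  P3: R <- B -> F <- M
  P4: R <- B -> J <- M
The empty set is not sufficient: P1 (R <- B -> M) has no collider blocking it and no conditioned non-collider, so it is open.
Try {B}:
  P1: blocked at fork node B ∈ conditioning set.
  P2: blocked at fork node B ∈ conditioning set.
  P3: blocked at fork node B ∈ conditioning set.
  P4: blocked at fork node B ∈ conditioning set.
{B} contains no descendant of R and blocks every backdoor path.
No other singleton works — e.g. {T} leaves P1 open — so {B} is the unique smallest valid adjustment set.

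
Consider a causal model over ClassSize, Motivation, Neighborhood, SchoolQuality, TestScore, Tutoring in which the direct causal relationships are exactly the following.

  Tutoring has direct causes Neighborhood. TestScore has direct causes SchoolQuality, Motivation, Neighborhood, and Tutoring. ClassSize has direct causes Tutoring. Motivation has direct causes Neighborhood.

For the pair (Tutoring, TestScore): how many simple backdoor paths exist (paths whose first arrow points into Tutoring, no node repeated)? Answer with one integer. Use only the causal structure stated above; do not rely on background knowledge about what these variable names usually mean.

A backdoor path from Tutoring to TestScore is any simple undirected path whose first edge points into Tutoring (i.e. leaves Tutoring via a parent).
Parents of Tutoring: {Neighborhood}.
Enumerating:
  P1: Tutoring <- Neighborhood -> Motivation -> TestScore
  P2: Tutoring <- Neighborhood -> TestScore
That exhausts the simple backdoor paths. Count: 2.

2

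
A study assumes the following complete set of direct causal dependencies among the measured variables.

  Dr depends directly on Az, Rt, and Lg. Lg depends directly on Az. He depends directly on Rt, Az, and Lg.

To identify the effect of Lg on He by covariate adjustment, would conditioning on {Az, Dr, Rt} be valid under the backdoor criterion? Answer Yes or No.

No

Backdoor paths from Lg to He (paths whose first edge points into Lg):
  P1: Lg <- Az -> Dr <- Rt -> He
  P2: Lg <- Az -> He
Condition 1 (no descendant of Lg in the set): FAILS — Dr is a descendant of Lg.
Condition 2 (every backdoor path blocked by {Az, Dr, Rt}):
  P1: blocked at fork node Az ∈ conditioning set.
  P2: blocked at fork node Az ∈ conditioning set.
{Az, Dr, Rt} does not satisfy the backdoor criterion.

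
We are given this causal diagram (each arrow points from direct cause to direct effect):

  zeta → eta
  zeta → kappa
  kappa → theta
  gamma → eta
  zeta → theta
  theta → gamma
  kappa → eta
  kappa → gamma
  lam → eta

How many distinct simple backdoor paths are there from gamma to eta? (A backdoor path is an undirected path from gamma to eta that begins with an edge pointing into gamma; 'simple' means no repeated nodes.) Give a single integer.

7

A backdoor path from gamma to eta is any simple undirected path whose first edge points into gamma (i.e. leaves gamma via a parent).
Parents of gamma: {kappa, theta}.
Enumerating:
  P1: gamma <- kappa <- zeta -> eta
  P2: gamma <- kappa -> theta <- zeta -> eta
  P3: gamma <- kappa -> eta
  P4: gamma <- theta <- zeta -> kappa -> eta
  P5: gamma <- theta <- zeta -> eta
  P6: gamma <- theta <- kappa <- zeta -> eta
  P7: gamma <- theta <- kappa -> eta
That exhausts the simple backdoor paths. Count: 7.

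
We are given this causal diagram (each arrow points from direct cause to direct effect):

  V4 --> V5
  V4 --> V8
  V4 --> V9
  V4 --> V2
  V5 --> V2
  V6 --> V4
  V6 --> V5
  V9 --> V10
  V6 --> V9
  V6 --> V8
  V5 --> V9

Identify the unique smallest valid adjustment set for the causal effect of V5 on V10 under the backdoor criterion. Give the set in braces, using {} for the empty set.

Variables eligible for adjustment (non-descendants of V5, excluding V5 and V10): {V4, V6, V8}.
Backdoor paths from V5 to V10:
  P1: V5 <- V6 -> V4 -> V9 -> V10
  P2: V5 <- V6 -> V9 -> V10
  P3: V5 <- V6 -> V8 <- V4 -> V9 -> V10
  P4: V5 <- V4 <- V6 -> V9 -> V10
  P5: V5 <- V4 -> V9 -> V10
  P6: V5 <- V4 -> V8 <- V6 -> V9 -> V10
The empty set is not sufficient: P1 (V5 <- V6 -> V4 -> V9 -> V10) has no collider blocking it and no conditioned non-collider, so it is open.
Try {V4, V6}:
  P1: blocked at fork node V6 ∈ conditioning set.
  P2: blocked at fork node V6 ∈ conditioning set.
  P3: blocked at fork node V6 ∈ conditioning set.
  P4: blocked at chain node V4 ∈ conditioning set.
  P5: blocked at fork node V4 ∈ conditioning set.
  P6: blocked at fork node V4 ∈ conditioning set.
{V4, V6} contains no descendant of V5 and blocks every backdoor path.
Every element of {V4, V6} is needed (dropping V4 leaves P5 open; dropping V6 leaves P2 open), so no proper subset is valid.
Among all size-2 subsets of the eligible variables, only {V4, V6} blocks every backdoor path, so it is the unique smallest valid adjustment set.

{V4, V6}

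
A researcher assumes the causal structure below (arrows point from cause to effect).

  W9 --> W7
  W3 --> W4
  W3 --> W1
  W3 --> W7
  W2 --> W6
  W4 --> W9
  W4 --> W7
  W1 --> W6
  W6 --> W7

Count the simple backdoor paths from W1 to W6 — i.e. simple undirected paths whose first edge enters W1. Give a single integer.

A backdoor path from W1 to W6 is any simple undirected path whose first edge points into W1 (i.e. leaves W1 via a parent).
Parents of W1: {W3}.
Enumerating:
  P1: W1 <- W3 -> W4 -> W9 -> W7 <- W6
  P2: W1 <- W3 -> W4 -> W7 <- W6
  P3: W1 <- W3 -> W7 <- W6
That exhausts the simple backdoor paths. Count: 3.

3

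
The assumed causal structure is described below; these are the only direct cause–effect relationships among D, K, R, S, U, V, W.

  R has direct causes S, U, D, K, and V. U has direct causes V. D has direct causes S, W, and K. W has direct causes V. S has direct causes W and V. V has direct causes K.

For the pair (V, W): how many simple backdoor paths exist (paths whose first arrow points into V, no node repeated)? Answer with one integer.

7

A backdoor path from V to W is any simple undirected path whose first edge points into V (i.e. leaves V via a parent).
Parents of V: {K}.
Enumerating:
  P1: V <- K -> D <- W
  P2: V <- K -> D <- S <- W
  P3: V <- K -> D -> R <- S <- W
  P4: V <- K -> R <- S <- W
  P5: V <- K -> R <- S -> D <- W
  P6: V <- K -> R <- D <- W
  P7: V <- K -> R <- D <- S <- W
That exhausts the simple backdoor paths. Count: 7.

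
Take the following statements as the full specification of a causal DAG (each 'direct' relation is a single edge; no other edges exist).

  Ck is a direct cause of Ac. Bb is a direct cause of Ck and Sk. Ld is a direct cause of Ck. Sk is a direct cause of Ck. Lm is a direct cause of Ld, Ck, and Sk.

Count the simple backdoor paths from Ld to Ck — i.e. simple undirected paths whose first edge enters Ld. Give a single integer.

A backdoor path from Ld to Ck is any simple undirected path whose first edge points into Ld (i.e. leaves Ld via a parent).
Parents of Ld: {Lm}.
Enumerating:
  P1: Ld <- Lm -> Sk <- Bb -> Ck
  P2: Ld <- Lm -> Sk -> Ck
  P3: Ld <- Lm -> Ck
That exhausts the simple backdoor paths. Count: 3.

3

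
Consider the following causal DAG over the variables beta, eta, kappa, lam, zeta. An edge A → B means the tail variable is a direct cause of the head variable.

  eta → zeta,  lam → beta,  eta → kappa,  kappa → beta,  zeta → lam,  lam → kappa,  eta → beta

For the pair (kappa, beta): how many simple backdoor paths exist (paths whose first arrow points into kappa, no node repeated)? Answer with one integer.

A backdoor path from kappa to beta is any simple undirected path whose first edge points into kappa (i.e. leaves kappa via a parent).
Parents of kappa: {eta, lam}.
Enumerating:
  P1: kappa <- eta -> zeta -> lam -> beta
  P2: kappa <- eta -> beta
  P3: kappa <- lam <- zeta <- eta -> beta
  P4: kappa <- lam -> beta
That exhausts the simple backdoor paths. Count: 4.

4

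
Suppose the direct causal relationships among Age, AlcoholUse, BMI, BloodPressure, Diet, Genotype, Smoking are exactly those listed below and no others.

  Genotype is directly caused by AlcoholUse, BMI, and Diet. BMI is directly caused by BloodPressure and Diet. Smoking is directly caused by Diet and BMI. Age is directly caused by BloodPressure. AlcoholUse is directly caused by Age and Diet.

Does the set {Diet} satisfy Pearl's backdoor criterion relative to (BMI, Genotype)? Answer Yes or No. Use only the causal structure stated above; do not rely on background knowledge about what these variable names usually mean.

No

Backdoor paths from BMI to Genotype (paths whose first edge points into BMI):
  P1: BMI <- Diet -> AlcoholUse -> Genotype
  P2: BMI <- Diet -> Genotype
  P3: BMI <- BloodPressure -> Age -> AlcoholUse <- Diet -> Genotype
  P4: BMI <- BloodPressure -> Age -> AlcoholUse -> Genotype
Condition 1 (no descendant of BMI in the set): holds — descendants of BMI are {Genotype, Smoking}; none are in {Diet}.
Condition 2 (every backdoor path blocked by {Diet}):
  P1: blocked at fork node Diet ∈ conditioning set.
  P2: blocked at fork node Diet ∈ conditioning set.
  P3: blocked at collider AlcoholUse (neither it nor any descendant is in the conditioning set).
  P4: open — no interior node is in the conditioning set.
{Diet} does not satisfy the backdoor criterion.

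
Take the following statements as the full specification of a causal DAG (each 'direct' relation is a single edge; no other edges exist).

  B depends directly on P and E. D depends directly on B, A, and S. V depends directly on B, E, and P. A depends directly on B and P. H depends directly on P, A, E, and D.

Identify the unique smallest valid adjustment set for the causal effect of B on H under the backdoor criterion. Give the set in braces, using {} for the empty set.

Variables eligible for adjustment (non-descendants of B, excluding B and H): {E, P, S}.
Backdoor paths from B to H:
  P1: B <- E -> V <- P -> A -> D -> H
  P2: B <- E -> V <- P -> A -> H
  P3: B <- E -> V <- P -> H
  P4: B <- E -> H
  P5: B <- P -> V <- E -> H
  P6: B <- P -> A -> D -> H
  P7: B <- P -> A -> H
  P8: B <- P -> H
The empty set is not sufficient: P4 (B <- E -> H) has no collider blocking it and no conditioned non-collider, so it is open.
Try {E, P}:
  P1: blocked at fork node E ∈ conditioning set.
  P2: blocked at fork node E ∈ conditioning set.
  P3: blocked at fork node E ∈ conditioning set.
  P4: blocked at fork node E ∈ conditioning set.
  P5: blocked at fork node P ∈ conditioning set.
  P6: blocked at fork node P ∈ conditioning set.
  P7: blocked at fork node P ∈ conditioning set.
  P8: blocked at fork node P ∈ conditioning set.
{E, P} contains no descendant of B and blocks every backdoor path.
Every element of {E, P} is needed (dropping E leaves P4 open; dropping P leaves P6 open), so no proper subset is valid.
Among all size-2 subsets of the eligible variables, only {E, P} blocks every backdoor path, so it is the unique smallest valid adjustment set.

{E, P}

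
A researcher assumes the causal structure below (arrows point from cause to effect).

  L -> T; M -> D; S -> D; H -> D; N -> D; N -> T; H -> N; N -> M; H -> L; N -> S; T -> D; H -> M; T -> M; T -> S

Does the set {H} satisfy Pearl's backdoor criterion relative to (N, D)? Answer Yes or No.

Yes

Backdoor paths from N to D (paths whose first edge points into N):
  P1: N <- H -> L -> T -> S -> D
  P2: N <- H -> L -> T -> M -> D
  P3: N <- H -> L -> T -> D
  P4: N <- H -> M <- T -> S -> D
  P5: N <- H -> M <- T -> D
  P6: N <- H -> M -> D
  P7: N <- H -> D
Condition 1 (no descendant of N in the set): holds — descendants of N are {D, M, S, T}; none are in {H}.
Condition 2 (every backdoor path blocked by {H}):
  P1: blocked at fork node H ∈ conditioning set.
  P2: blocked at fork node H ∈ conditioning set.
  P3: blocked at fork node H ∈ conditioning set.
  P4: blocked at fork node H ∈ conditioning set.
  P5: blocked at fork node H ∈ conditioning set.
  P6: blocked at fork node H ∈ conditioning set.
  P7: blocked at fork node H ∈ conditioning set.
{H} satisfies the backdoor criterion.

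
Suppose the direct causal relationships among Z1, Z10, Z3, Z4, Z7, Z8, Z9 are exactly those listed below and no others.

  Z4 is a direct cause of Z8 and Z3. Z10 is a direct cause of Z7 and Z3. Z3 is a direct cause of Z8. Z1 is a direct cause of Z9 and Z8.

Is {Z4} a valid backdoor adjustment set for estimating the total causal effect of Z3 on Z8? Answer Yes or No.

Yes

Backdoor paths from Z3 to Z8 (paths whose first edge points into Z3):
  P1: Z3 <- Z4 -> Z8
Condition 1 (no descendant of Z3 in the set): holds — descendants of Z3 are {Z8}; none are in {Z4}.
Condition 2 (every backdoor path blocked by {Z4}):
  P1: blocked at fork node Z4 ∈ conditioning set.
{Z4} satisfies the backdoor criterion.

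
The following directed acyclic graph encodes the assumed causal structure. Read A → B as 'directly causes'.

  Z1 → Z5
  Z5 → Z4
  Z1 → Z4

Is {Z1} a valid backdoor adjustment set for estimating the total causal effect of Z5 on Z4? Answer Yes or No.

Yes

Backdoor paths from Z5 to Z4 (paths whose first edge points into Z5):
  P1: Z5 <- Z1 -> Z4
Condition 1 (no descendant of Z5 in the set): holds — descendants of Z5 are {Z4}; none are in {Z1}.
Condition 2 (every backdoor path blocked by {Z1}):
  P1: blocked at fork node Z1 ∈ conditioning set.
{Z1} satisfies the backdoor criterion.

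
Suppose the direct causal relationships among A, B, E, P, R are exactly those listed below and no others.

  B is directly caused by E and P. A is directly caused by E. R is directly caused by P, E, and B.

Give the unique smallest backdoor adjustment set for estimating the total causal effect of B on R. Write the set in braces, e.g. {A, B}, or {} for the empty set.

{E, P}

Variables eligible for adjustment (non-descendants of B, excluding B and R): {A, E, P}.
Backdoor paths from B to R:
  P1: B <- E -> R
  P2: B <- P -> R
The empty set is not sufficient: P1 (B <- E -> R) has no collider blocking it and no conditioned non-collider, so it is open.
Try {E, P}:
  P1: blocked at fork node E ∈ conditioning set.
  P2: blocked at fork node P ∈ conditioning set.
{E, P} contains no descendant of B and blocks every backdoor path.
Every element of {E, P} is needed (dropping E leaves P1 open; dropping P leaves P2 open), so no proper subset is valid.
Among all size-2 subsets of the eligible variables, only {E, P} blocks every backdoor path, so it is the unique smallest valid adjustment set.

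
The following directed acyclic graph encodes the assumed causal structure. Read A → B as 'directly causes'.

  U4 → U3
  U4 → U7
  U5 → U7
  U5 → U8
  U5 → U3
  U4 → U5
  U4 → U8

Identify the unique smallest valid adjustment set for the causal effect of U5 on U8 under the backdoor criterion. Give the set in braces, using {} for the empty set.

Variables eligible for adjustment (non-descendants of U5, excluding U5 and U8): {U4}.
Backdoor paths from U5 to U8:
  P1: U5 <- U4 -> U8
The empty set is not sufficient: P1 (U5 <- U4 -> U8) has no collider blocking it and no conditioned non-collider, so it is open.
Try {U4}:
  P1: blocked at fork node U4 ∈ conditioning set.
{U4} contains no descendant of U5 and blocks every backdoor path.
{U4} is the unique smallest valid adjustment set.

{U4}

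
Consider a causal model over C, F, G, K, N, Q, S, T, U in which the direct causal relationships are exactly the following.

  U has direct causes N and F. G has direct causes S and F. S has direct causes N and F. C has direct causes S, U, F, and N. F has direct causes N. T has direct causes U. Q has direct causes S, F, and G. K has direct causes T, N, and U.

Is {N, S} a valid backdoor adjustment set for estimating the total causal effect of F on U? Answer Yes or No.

Backdoor paths from F to U (paths whose first edge points into F):
  P1: F <- N -> S -> C <- U
  P2: F <- N -> U
  P3: F <- N -> C <- U
  P4: F <- N -> K <- U
  P5: F <- N -> K <- T <- U
Condition 1 (no descendant of F in the set): FAILS — S is a descendant of F.
Condition 2 (every backdoor path blocked by {N, S}):
  P1: blocked at fork node N ∈ conditioning set.
  P2: blocked at fork node N ∈ conditioning set.
  P3: blocked at fork node N ∈ conditioning set.
  P4: blocked at fork node N ∈ conditioning set.
  P5: blocked at fork node N ∈ conditioning set.
{N, S} does not satisfy the backdoor criterion.

No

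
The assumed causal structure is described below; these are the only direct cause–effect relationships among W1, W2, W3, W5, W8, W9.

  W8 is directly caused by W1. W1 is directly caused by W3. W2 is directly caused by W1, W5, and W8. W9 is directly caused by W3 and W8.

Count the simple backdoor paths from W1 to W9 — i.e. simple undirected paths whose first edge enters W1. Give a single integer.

A backdoor path from W1 to W9 is any simple undirected path whose first edge points into W1 (i.e. leaves W1 via a parent).
Parents of W1: {W3}.
Enumerating:
  P1: W1 <- W3 -> W9
That exhausts the simple backdoor paths. Count: 1.

1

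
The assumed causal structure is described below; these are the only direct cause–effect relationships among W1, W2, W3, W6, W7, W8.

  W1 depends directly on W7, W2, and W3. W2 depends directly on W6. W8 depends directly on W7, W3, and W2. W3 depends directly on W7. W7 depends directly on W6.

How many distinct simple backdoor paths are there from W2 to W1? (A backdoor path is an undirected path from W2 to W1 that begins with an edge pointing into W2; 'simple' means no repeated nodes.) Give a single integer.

A backdoor path from W2 to W1 is any simple undirected path whose first edge points into W2 (i.e. leaves W2 via a parent).
Parents of W2: {W6}.
Enumerating:
  P1: W2 <- W6 -> W7 -> W3 -> W1
  P2: W2 <- W6 -> W7 -> W8 <- W3 -> W1
  P3: W2 <- W6 -> W7 -> W1
That exhausts the simple backdoor paths. Count: 3.

3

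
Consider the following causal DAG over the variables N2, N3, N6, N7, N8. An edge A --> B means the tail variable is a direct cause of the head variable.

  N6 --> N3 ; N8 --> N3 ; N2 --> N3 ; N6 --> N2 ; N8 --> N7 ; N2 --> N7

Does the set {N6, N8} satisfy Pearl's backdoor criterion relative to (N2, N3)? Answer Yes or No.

Backdoor paths from N2 to N3 (paths whose first edge points into N2):
  P1: N2 <- N6 -> N3
Condition 1 (no descendant of N2 in the set): holds — descendants of N2 are {N3, N7}; none are in {N6, N8}.
Condition 2 (every backdoor path blocked by {N6, N8}):
  P1: blocked at fork node N6 ∈ conditioning set.
{N6, N8} satisfies the backdoor criterion.

Yes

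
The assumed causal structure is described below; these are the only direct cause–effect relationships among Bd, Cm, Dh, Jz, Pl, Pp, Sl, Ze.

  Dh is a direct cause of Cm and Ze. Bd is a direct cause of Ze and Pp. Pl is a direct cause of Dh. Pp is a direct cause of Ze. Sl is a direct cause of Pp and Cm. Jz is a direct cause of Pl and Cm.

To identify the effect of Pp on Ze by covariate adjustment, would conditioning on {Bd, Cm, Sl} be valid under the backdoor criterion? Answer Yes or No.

Yes

Backdoor paths from Pp to Ze (paths whose first edge points into Pp):
  P1: Pp <- Sl -> Cm <- Jz -> Pl -> Dh -> Ze
  P2: Pp <- Sl -> Cm <- Dh -> Ze
  P3: Pp <- Bd -> Ze
Condition 1 (no descendant of Pp in the set): holds — descendants of Pp are {Ze}; none are in {Bd, Cm, Sl}.
Condition 2 (every backdoor path blocked by {Bd, Cm, Sl}):
  P1: blocked at fork node Sl ∈ conditioning set.
  P2: blocked at fork node Sl ∈ conditioning set.
  P3: blocked at fork node Bd ∈ conditioning set.
{Bd, Cm, Sl} satisfies the backdoor criterion.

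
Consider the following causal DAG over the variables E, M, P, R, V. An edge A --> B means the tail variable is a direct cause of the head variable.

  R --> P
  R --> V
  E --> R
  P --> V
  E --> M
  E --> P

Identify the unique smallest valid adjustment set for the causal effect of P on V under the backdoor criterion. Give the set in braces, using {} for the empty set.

Variables eligible for adjustment (non-descendants of P, excluding P and V): {E, M, R}.
Backdoor paths from P to V:
  P1: P <- E -> R -> V
  P2: P <- R -> V
The empty set is not sufficient: P1 (P <- E -> R -> V) has no collider blocking it and no conditioned non-collider, so it is open.
Try {R}:
  P1: blocked at chain node R ∈ conditioning set.
  P2: blocked at fork node R ∈ conditioning set.
{R} contains no descendant of P and blocks every backdoor path.
No other singleton works — e.g. {E} leaves P2 open — so {R} is the unique smallest valid adjustment set.

{R}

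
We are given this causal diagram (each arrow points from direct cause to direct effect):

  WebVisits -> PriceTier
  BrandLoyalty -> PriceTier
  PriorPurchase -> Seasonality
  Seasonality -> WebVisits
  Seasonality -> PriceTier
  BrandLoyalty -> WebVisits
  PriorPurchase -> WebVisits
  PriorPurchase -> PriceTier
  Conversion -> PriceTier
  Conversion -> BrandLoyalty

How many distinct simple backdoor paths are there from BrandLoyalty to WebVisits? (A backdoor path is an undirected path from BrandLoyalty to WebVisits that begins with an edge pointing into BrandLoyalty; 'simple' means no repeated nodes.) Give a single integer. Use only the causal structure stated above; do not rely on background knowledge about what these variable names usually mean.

A backdoor path from BrandLoyalty to WebVisits is any simple undirected path whose first edge points into BrandLoyalty (i.e. leaves BrandLoyalty via a parent).
Parents of BrandLoyalty: {Conversion}.
Enumerating:
  P1: BrandLoyalty <- Conversion -> PriceTier <- PriorPurchase -> Seasonality -> WebVisits
  P2: BrandLoyalty <- Conversion -> PriceTier <- PriorPurchase -> WebVisits
  P3: BrandLoyalty <- Conversion -> PriceTier <- Seasonality <- PriorPurchase -> WebVisits
  P4: BrandLoyalty <- Conversion -> PriceTier <- Seasonality -> WebVisits
  P5: BrandLoyalty <- Conversion -> PriceTier <- WebVisits
That exhausts the simple backdoor paths. Count: 5.

5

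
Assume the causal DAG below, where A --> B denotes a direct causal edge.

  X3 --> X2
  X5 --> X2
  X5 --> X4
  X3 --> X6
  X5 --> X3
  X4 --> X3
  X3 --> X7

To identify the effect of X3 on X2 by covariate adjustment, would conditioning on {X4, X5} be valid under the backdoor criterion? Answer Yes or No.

Yes

Backdoor paths from X3 to X2 (paths whose first edge points into X3):
  P1: X3 <- X5 -> X2
  P2: X3 <- X4 <- X5 -> X2
Condition 1 (no descendant of X3 in the set): holds — descendants of X3 are {X2, X6, X7}; none are in {X4, X5}.
Condition 2 (every backdoor path blocked by {X4, X5}):
  P1: blocked at fork node X5 ∈ conditioning set.
  P2: blocked at chain node X4 ∈ conditioning set.
{X4, X5} satisfies the backdoor criterion.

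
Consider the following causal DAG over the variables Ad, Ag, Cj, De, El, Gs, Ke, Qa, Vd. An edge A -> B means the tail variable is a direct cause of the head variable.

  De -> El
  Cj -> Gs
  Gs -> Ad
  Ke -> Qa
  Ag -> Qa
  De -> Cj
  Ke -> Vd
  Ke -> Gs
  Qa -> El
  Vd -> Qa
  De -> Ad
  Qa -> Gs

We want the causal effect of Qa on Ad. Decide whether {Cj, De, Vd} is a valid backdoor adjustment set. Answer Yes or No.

Backdoor paths from Qa to Ad (paths whose first edge points into Qa):
  P1: Qa <- Ke -> Gs <- Cj <- De -> Ad
  P2: Qa <- Ke -> Gs -> Ad
  P3: Qa <- Vd <- Ke -> Gs <- Cj <- De -> Ad
  P4: Qa <- Vd <- Ke -> Gs -> Ad
Condition 1 (no descendant of Qa in the set): holds — descendants of Qa are {Ad, El, Gs}; none are in {Cj, De, Vd}.
Condition 2 (every backdoor path blocked by {Cj, De, Vd}):
  P1: blocked at collider Gs (neither it nor any descendant is in the conditioning set).
  P2: open — no interior node is in the conditioning set.
  P3: blocked at chain node Vd ∈ conditioning set.
  P4: blocked at chain node Vd ∈ conditioning set.
{Cj, De, Vd} does not satisfy the backdoor criterion.

No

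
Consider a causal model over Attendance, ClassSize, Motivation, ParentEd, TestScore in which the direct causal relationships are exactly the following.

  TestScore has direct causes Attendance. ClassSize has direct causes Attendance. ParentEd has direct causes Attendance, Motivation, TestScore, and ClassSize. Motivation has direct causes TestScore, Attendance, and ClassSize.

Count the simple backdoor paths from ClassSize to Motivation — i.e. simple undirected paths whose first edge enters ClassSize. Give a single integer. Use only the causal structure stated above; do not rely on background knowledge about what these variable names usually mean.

A backdoor path from ClassSize to Motivation is any simple undirected path whose first edge points into ClassSize (i.e. leaves ClassSize via a parent).
Parents of ClassSize: {Attendance}.
Enumerating:
  P1: ClassSize <- Attendance -> TestScore -> Motivation
  P2: ClassSize <- Attendance -> TestScore -> ParentEd <- Motivation
  P3: ClassSize <- Attendance -> Motivation
  P4: ClassSize <- Attendance -> ParentEd <- TestScore -> Motivation
  P5: ClassSize <- Attendance -> ParentEd <- Motivation
That exhausts the simple backdoor paths. Count: 5.

5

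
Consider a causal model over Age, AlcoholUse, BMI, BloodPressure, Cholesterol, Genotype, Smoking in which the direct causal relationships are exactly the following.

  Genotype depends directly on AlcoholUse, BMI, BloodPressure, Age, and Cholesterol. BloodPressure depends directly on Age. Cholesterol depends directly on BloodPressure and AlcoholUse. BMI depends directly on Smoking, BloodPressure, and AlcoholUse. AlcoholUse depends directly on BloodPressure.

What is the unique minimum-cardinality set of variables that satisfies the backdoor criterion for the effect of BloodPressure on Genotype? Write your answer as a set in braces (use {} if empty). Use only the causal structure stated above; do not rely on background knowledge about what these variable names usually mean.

Variables eligible for adjustment (non-descendants of BloodPressure, excluding BloodPressure and Genotype): {Age, Smoking}.
Backdoor paths from BloodPressure to Genotype:
  P1: BloodPressure <- Age -> Genotype
The empty set is not sufficient: P1 (BloodPressure <- Age -> Genotype) has no collider blocking it and no conditioned non-collider, so it is open.
Try {Age}:
  P1: blocked at fork node Age ∈ conditioning set.
{Age} contains no descendant of BloodPressure and blocks every backdoor path.
No other singleton works — e.g. {Smoking} leaves P1 open — so {Age} is the unique smallest valid adjustment set.

{Age}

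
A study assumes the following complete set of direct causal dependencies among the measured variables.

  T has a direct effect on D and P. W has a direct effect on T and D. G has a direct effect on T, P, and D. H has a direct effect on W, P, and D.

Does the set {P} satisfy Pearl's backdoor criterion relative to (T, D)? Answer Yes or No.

Backdoor paths from T to D (paths whose first edge points into T):
  P1: T <- W <- H -> P <- G -> D
  P2: T <- W <- H -> D
  P3: T <- W -> D
  P4: T <- G -> P <- H -> W -> D
  P5: T <- G -> P <- H -> D
  P6: T <- G -> D
Condition 1 (no descendant of T in the set): FAILS — P is a descendant of T.
Condition 2 (every backdoor path blocked by {P}):
  P1: open — collider(s) P are conditioned on (or have a conditioned descendant) and no non-collider on the path is in the set.
  P2: open — no interior node is in the conditioning set.
  P3: open — no interior node is in the conditioning set.
  P4: open — collider(s) P are conditioned on (or have a conditioned descendant) and no non-collider on the path is in the set.
  P5: open — collider(s) P are conditioned on (or have a conditioned descendant) and no non-collider on the path is in the set.
  P6: open — no interior node is in the conditioning set.
{P} does not satisfy the backdoor criterion.

No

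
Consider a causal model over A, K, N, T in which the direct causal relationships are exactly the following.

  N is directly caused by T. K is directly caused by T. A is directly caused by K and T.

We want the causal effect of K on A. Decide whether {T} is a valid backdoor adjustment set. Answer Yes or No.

Yes

Backdoor paths from K to A (paths whose first edge points into K):
  P1: K <- T -> A
Condition 1 (no descendant of K in the set): holds — descendants of K are {A}; none are in {T}.
Condition 2 (every backdoor path blocked by {T}):
  P1: blocked at fork node T ∈ conditioning set.
{T} satisfies the backdoor criterion.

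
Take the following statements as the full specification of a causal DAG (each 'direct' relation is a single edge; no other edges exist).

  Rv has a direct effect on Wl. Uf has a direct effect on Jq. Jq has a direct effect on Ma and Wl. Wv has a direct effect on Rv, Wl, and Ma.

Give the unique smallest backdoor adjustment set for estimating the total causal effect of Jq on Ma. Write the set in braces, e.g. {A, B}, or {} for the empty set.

{}

Variables eligible for adjustment (non-descendants of Jq, excluding Jq and Ma): {Rv, Uf, Wv}.
Backdoor paths from Jq to Ma:
  (none)
With no backdoor paths the empty set already satisfies the criterion, and it is trivially minimal.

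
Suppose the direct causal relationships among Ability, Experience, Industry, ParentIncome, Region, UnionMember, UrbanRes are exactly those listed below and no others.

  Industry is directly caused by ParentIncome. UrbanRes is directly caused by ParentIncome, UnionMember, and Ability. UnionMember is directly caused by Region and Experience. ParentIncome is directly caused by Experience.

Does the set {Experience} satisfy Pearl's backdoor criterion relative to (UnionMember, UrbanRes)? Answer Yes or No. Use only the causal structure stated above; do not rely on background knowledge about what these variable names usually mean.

Yes

Backdoor paths from UnionMember to UrbanRes (paths whose first edge points into UnionMember):
  P1: UnionMember <- Experience -> ParentIncome -> UrbanRes
Condition 1 (no descendant of UnionMember in the set): holds — descendants of UnionMember are {UrbanRes}; none are in {Experience}.
Condition 2 (every backdoor path blocked by {Experience}):
  P1: blocked at fork node Experience ∈ conditioning set.
{Experience} satisfies the backdoor criterion.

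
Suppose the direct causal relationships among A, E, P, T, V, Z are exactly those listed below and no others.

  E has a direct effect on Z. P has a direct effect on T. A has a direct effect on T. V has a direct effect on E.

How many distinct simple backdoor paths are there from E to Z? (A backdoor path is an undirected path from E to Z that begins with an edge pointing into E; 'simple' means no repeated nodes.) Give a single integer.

A backdoor path from E to Z is any simple undirected path whose first edge points into E (i.e. leaves E via a parent).
Parents of E: {V}.
No simple path from any parent of E reaches Z without revisiting E, so there are no backdoor paths.

0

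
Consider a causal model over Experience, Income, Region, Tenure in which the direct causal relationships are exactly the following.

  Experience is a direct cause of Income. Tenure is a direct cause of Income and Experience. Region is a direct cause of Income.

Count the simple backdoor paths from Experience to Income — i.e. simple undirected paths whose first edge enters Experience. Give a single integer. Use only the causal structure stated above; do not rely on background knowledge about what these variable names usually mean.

1

A backdoor path from Experience to Income is any simple undirected path whose first edge points into Experience (i.e. leaves Experience via a parent).
Parents of Experience: {Tenure}.
Enumerating:
  P1: Experience <- Tenure -> Income
That exhausts the simple backdoor paths. Count: 1.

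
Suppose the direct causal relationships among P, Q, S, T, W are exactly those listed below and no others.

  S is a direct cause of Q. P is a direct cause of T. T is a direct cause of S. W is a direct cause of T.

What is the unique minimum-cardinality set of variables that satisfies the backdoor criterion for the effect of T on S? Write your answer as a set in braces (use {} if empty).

{}

Variables eligible for adjustment (non-descendants of T, excluding T and S): {P, W}.
Backdoor paths from T to S:
  (none)
With no backdoor paths the empty set already satisfies the criterion, and it is trivially minimal.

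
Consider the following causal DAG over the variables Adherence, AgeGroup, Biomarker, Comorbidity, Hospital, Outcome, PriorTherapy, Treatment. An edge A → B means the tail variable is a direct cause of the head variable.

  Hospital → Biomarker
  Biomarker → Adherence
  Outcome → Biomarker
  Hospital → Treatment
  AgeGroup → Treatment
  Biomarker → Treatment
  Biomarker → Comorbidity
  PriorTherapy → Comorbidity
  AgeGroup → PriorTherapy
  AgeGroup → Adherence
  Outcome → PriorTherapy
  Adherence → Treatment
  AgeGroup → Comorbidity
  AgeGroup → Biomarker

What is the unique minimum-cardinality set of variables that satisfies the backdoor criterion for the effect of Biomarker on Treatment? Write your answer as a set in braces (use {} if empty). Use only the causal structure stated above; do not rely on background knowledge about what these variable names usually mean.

{AgeGroup, Hospital}

Variables eligible for adjustment (non-descendants of Biomarker, excluding Biomarker and Treatment): {AgeGroup, Hospital, Outcome, PriorTherapy}.
Backdoor paths from Biomarker to Treatment:
  P1: Biomarker <- AgeGroup -> Adherence -> Treatment
  P2: Biomarker <- AgeGroup -> Treatment
  P3: Biomarker <- Hospital -> Treatment
  P4: Biomarker <- Outcome -> PriorTherapy <- AgeGroup -> Adherence -> Treatment
  P5: Biomarker <- Outcome -> PriorTherapy <- AgeGroup -> Treatment
  P6: Biomarker <- Outcome -> PriorTherapy -> Comorbidity <- AgeGroup -> Adherence -> Treatment
  P7: Biomarker <- Outcome -> PriorTherapy -> Comorbidity <- AgeGroup -> Treatment
The empty set is not sufficient: P1 (Biomarker <- AgeGroup -> Adherence -> Treatment) has no collider blocking it and no conditioned non-collider, so it is open.
Try {AgeGroup, Hospital}:
  P1: blocked at fork node AgeGroup ∈ conditioning set.
  P2: blocked at fork node AgeGroup ∈ conditioning set.
  P3: blocked at fork node Hospital ∈ conditioning set.
  P4: blocked at collider PriorTherapy (neither it nor any descendant is in the conditioning set).
  P5: blocked at collider PriorTherapy (neither it nor any descendant is in the conditioning set).
  P6: blocked at collider Comorbidity (neither it nor any descendant is in the conditioning set).
  P7: blocked at collider Comorbidity (neither it nor any descendant is in the conditioning set).
{AgeGroup, Hospital} contains no descendant of Biomarker and blocks every backdoor path.
Every element of {AgeGroup, Hospital} is needed (dropping AgeGroup leaves P1 open; dropping Hospital leaves P3 open), so no proper subset is valid.
Among all size-2 subsets of the eligible variables, only {AgeGroup, Hospital} blocks every backdoor path, so it is the unique smallest valid adjustment set.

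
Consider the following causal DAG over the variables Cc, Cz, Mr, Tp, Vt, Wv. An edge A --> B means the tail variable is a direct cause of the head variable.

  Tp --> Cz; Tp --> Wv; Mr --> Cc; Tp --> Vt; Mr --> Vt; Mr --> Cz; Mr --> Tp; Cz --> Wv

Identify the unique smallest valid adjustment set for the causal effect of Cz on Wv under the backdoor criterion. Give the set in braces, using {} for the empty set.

{Tp}

Variables eligible for adjustment (non-descendants of Cz, excluding Cz and Wv): {Cc, Mr, Tp, Vt}.
Backdoor paths from Cz to Wv:
  P1: Cz <- Mr -> Tp -> Wv
  P2: Cz <- Mr -> Vt <- Tp -> Wv
  P3: Cz <- Tp -> Wv
The empty set is not sufficient: P1 (Cz <- Mr -> Tp -> Wv) has no collider blocking it and no conditioned non-collider, so it is open.
Try {Tp}:
  P1: blocked at chain node Tp ∈ conditioning set.
  P2: blocked at collider Vt (neither it nor any descendant is in the conditioning set).
  P3: blocked at fork node Tp ∈ conditioning set.
{Tp} contains no descendant of Cz and blocks every backdoor path.
No other singleton works — e.g. {Mr} leaves P3 open — so {Tp} is the unique smallest valid adjustment set.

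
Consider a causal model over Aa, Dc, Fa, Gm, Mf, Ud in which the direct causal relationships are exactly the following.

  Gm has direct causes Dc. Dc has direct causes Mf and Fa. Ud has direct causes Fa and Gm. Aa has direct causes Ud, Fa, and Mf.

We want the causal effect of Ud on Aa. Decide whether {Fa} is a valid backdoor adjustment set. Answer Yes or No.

No

Backdoor paths from Ud to Aa (paths whose first edge points into Ud):
  P1: Ud <- Fa -> Dc <- Mf -> Aa
  P2: Ud <- Fa -> Aa
  P3: Ud <- Gm <- Dc <- Mf -> Aa
  P4: Ud <- Gm <- Dc <- Fa -> Aa
Condition 1 (no descendant of Ud in the set): holds — descendants of Ud are {Aa}; none are in {Fa}.
Condition 2 (every backdoor path blocked by {Fa}):
  P1: blocked at fork node Fa ∈ conditioning set.
  P2: blocked at fork node Fa ∈ conditioning set.
  P3: open — no interior node is in the conditioning set.
  P4: blocked at fork node Fa ∈ conditioning set.
{Fa} does not satisfy the backdoor criterion.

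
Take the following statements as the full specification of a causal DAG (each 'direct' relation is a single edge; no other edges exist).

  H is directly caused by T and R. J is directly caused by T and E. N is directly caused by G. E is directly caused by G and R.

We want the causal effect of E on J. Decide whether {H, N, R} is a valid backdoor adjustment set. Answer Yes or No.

Yes

Backdoor paths from E to J (paths whose first edge points into E):
  P1: E <- R -> H <- T -> J
Condition 1 (no descendant of E in the set): holds — descendants of E are {J}; none are in {H, N, R}.
Condition 2 (every backdoor path blocked by {H, N, R}):
  P1: blocked at fork node R ∈ conditioning set.
{H, N, R} satisfies the backdoor criterion.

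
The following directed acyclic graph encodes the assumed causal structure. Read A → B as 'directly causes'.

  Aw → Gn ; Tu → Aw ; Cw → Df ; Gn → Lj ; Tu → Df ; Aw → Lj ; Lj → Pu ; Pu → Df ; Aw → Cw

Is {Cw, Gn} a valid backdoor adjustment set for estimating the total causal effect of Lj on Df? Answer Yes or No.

No

Backdoor paths from Lj to Df (paths whose first edge points into Lj):
  P1: Lj <- Aw <- Tu -> Df
  P2: Lj <- Aw -> Cw -> Df
  P3: Lj <- Gn <- Aw <- Tu -> Df
  P4: Lj <- Gn <- Aw -> Cw -> Df
Condition 1 (no descendant of Lj in the set): holds — descendants of Lj are {Df, Pu}; none are in {Cw, Gn}.
Condition 2 (every backdoor path blocked by {Cw, Gn}):
  P1: open — no interior node is in the conditioning set.
  P2: blocked at chain node Cw ∈ conditioning set.
  P3: blocked at chain node Gn ∈ conditioning set.
  P4: blocked at chain node Gn ∈ conditioning set.
{Cw, Gn} does not satisfy the backdoor criterion.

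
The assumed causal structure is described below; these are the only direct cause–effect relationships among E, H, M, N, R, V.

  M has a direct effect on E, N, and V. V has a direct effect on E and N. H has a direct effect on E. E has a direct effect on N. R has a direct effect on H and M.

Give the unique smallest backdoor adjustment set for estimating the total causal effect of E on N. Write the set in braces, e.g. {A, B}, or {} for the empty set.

Variables eligible for adjustment (non-descendants of E, excluding E and N): {H, M, R, V}.
Backdoor paths from E to N:
  P1: E <- H <- R -> M -> V -> N
  P2: E <- H <- R -> M -> N
  P3: E <- M -> V -> N
  P4: E <- M -> N
  P5: E <- V <- M -> N
  P6: E <- V -> N
The empty set is not sufficient: P1 (E <- H <- R -> M -> V -> N) has no collider blocking it and no conditioned non-collider, so it is open.
Try {M, V}:
  P1: blocked at chain node M ∈ conditioning set.
  P2: blocked at chain node M ∈ conditioning set.
  P3: blocked at fork node M ∈ conditioning set.
  P4: blocked at fork node M ∈ conditioning set.
  P5: blocked at chain node V ∈ conditioning set.
  P6: blocked at fork node V ∈ conditioning set.
{M, V} contains no descendant of E and blocks every backdoor path.
Every element of {M, V} is needed (dropping M leaves P2 open; dropping V leaves P6 open), so no proper subset is valid.
Among all size-2 subsets of the eligible variables, only {M, V} blocks every backdoor path, so it is the unique smallest valid adjustment set.

{M, V}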